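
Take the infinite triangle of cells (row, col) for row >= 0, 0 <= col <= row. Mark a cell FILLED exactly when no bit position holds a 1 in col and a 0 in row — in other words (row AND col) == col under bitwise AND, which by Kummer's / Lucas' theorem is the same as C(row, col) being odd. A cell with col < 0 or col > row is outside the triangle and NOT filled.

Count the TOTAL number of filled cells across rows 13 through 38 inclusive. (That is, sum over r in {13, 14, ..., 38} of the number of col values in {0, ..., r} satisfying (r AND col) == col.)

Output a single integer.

Answer: 232

Derivation:
r13=1101 pc3: +8 =8
r14=1110 pc3: +8 =16
r15=1111 pc4: +16 =32
r16=10000 pc1: +2 =34
r17=10001 pc2: +4 =38
r18=10010 pc2: +4 =42
r19=10011 pc3: +8 =50
r20=10100 pc2: +4 =54
r21=10101 pc3: +8 =62
r22=10110 pc3: +8 =70
r23=10111 pc4: +16 =86
r24=11000 pc2: +4 =90
r25=11001 pc3: +8 =98
r26=11010 pc3: +8 =106
r27=11011 pc4: +16 =122
r28=11100 pc3: +8 =130
r29=11101 pc4: +16 =146
r30=11110 pc4: +16 =162
r31=11111 pc5: +32 =194
r32=100000 pc1: +2 =196
r33=100001 pc2: +4 =200
r34=100010 pc2: +4 =204
r35=100011 pc3: +8 =212
r36=100100 pc2: +4 =216
r37=100101 pc3: +8 =224
r38=100110 pc3: +8 =232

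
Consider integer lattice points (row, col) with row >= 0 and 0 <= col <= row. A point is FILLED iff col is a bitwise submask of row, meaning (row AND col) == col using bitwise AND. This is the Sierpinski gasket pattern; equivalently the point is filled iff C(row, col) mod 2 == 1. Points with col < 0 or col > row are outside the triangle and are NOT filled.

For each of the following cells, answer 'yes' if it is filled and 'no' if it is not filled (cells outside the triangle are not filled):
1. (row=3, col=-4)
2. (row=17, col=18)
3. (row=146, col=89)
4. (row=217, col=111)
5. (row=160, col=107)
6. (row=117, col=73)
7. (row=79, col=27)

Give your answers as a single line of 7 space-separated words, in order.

Answer: no no no no no no no

Derivation:
(3,-4): col outside [0, 3] -> not filled
(17,18): col outside [0, 17] -> not filled
(146,89): row=0b10010010, col=0b1011001, row AND col = 0b10000 = 16; 16 != 89 -> empty
(217,111): row=0b11011001, col=0b1101111, row AND col = 0b1001001 = 73; 73 != 111 -> empty
(160,107): row=0b10100000, col=0b1101011, row AND col = 0b100000 = 32; 32 != 107 -> empty
(117,73): row=0b1110101, col=0b1001001, row AND col = 0b1000001 = 65; 65 != 73 -> empty
(79,27): row=0b1001111, col=0b11011, row AND col = 0b1011 = 11; 11 != 27 -> empty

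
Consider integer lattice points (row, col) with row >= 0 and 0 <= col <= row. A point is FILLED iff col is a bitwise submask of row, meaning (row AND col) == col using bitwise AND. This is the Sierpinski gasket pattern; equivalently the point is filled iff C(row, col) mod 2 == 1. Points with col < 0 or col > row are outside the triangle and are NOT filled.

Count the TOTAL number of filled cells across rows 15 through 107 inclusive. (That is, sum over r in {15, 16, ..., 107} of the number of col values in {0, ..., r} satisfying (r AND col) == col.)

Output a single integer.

Answer: 1330

Derivation:
r15=1111 pc4: +16 =16
r16=10000 pc1: +2 =18
r17=10001 pc2: +4 =22
r18=10010 pc2: +4 =26
r19=10011 pc3: +8 =34
r20=10100 pc2: +4 =38
r21=10101 pc3: +8 =46
r22=10110 pc3: +8 =54
r23=10111 pc4: +16 =70
r24=11000 pc2: +4 =74
r25=11001 pc3: +8 =82
r26=11010 pc3: +8 =90
r27=11011 pc4: +16 =106
r28=11100 pc3: +8 =114
r29=11101 pc4: +16 =130
r30=11110 pc4: +16 =146
r31=11111 pc5: +32 =178
r32=100000 pc1: +2 =180
r33=100001 pc2: +4 =184
r34=100010 pc2: +4 =188
r35=100011 pc3: +8 =196
r36=100100 pc2: +4 =200
r37=100101 pc3: +8 =208
r38=100110 pc3: +8 =216
r39=100111 pc4: +16 =232
r40=101000 pc2: +4 =236
r41=101001 pc3: +8 =244
r42=101010 pc3: +8 =252
r43=101011 pc4: +16 =268
r44=101100 pc3: +8 =276
r45=101101 pc4: +16 =292
r46=101110 pc4: +16 =308
r47=101111 pc5: +32 =340
r48=110000 pc2: +4 =344
r49=110001 pc3: +8 =352
r50=110010 pc3: +8 =360
r51=110011 pc4: +16 =376
r52=110100 pc3: +8 =384
r53=110101 pc4: +16 =400
r54=110110 pc4: +16 =416
r55=110111 pc5: +32 =448
r56=111000 pc3: +8 =456
r57=111001 pc4: +16 =472
r58=111010 pc4: +16 =488
r59=111011 pc5: +32 =520
r60=111100 pc4: +16 =536
r61=111101 pc5: +32 =568
r62=111110 pc5: +32 =600
r63=111111 pc6: +64 =664
r64=1000000 pc1: +2 =666
r65=1000001 pc2: +4 =670
r66=1000010 pc2: +4 =674
r67=1000011 pc3: +8 =682
r68=1000100 pc2: +4 =686
r69=1000101 pc3: +8 =694
r70=1000110 pc3: +8 =702
r71=1000111 pc4: +16 =718
r72=1001000 pc2: +4 =722
r73=1001001 pc3: +8 =730
r74=1001010 pc3: +8 =738
r75=1001011 pc4: +16 =754
r76=1001100 pc3: +8 =762
r77=1001101 pc4: +16 =778
r78=1001110 pc4: +16 =794
r79=1001111 pc5: +32 =826
r80=1010000 pc2: +4 =830
r81=1010001 pc3: +8 =838
r82=1010010 pc3: +8 =846
r83=1010011 pc4: +16 =862
r84=1010100 pc3: +8 =870
r85=1010101 pc4: +16 =886
r86=1010110 pc4: +16 =902
r87=1010111 pc5: +32 =934
r88=1011000 pc3: +8 =942
r89=1011001 pc4: +16 =958
r90=1011010 pc4: +16 =974
r91=1011011 pc5: +32 =1006
r92=1011100 pc4: +16 =1022
r93=1011101 pc5: +32 =1054
r94=1011110 pc5: +32 =1086
r95=1011111 pc6: +64 =1150
r96=1100000 pc2: +4 =1154
r97=1100001 pc3: +8 =1162
r98=1100010 pc3: +8 =1170
r99=1100011 pc4: +16 =1186
r100=1100100 pc3: +8 =1194
r101=1100101 pc4: +16 =1210
r102=1100110 pc4: +16 =1226
r103=1100111 pc5: +32 =1258
r104=1101000 pc3: +8 =1266
r105=1101001 pc4: +16 =1282
r106=1101010 pc4: +16 =1298
r107=1101011 pc5: +32 =1330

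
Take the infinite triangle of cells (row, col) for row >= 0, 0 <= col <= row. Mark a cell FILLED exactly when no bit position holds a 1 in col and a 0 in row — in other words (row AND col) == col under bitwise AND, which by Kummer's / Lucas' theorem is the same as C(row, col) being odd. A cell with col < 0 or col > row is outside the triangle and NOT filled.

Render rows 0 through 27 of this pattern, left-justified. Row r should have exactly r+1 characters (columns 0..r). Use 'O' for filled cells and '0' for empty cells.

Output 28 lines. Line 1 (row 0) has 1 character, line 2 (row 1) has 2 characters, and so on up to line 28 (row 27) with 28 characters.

Answer: O
OO
O0O
OOOO
O000O
OO00OO
O0O0O0O
OOOOOOOO
O0000000O
OO000000OO
O0O00000O0O
OOOO0000OOOO
O000O000O000O
OO00OO00OO00OO
O0O0O0O0O0O0O0O
OOOOOOOOOOOOOOOO
O000000000000000O
OO00000000000000OO
O0O0000000000000O0O
OOOO000000000000OOOO
O000O00000000000O000O
OO00OO0000000000OO00OO
O0O0O0O000000000O0O0O0O
OOOOOOOO00000000OOOOOOOO
O0000000O0000000O0000000O
OO000000OO000000OO000000OO
O0O00000O0O00000O0O00000O0O
OOOO0000OOOO0000OOOO0000OOOO

Derivation:
r0=0: O
r1=1: OO
r2=10: O0O
r3=11: OOOO
r4=100: O000O
r5=101: OO00OO
r6=110: O0O0O0O
r7=111: OOOOOOOO
r8=1000: O0000000O
r9=1001: OO000000OO
r10=1010: O0O00000O0O
r11=1011: OOOO0000OOOO
r12=1100: O000O000O000O
r13=1101: OO00OO00OO00OO
r14=1110: O0O0O0O0O0O0O0O
r15=1111: OOOOOOOOOOOOOOOO
r16=10000: O000000000000000O
r17=10001: OO00000000000000OO
r18=10010: O0O0000000000000O0O
r19=10011: OOOO000000000000OOOO
r20=10100: O000O00000000000O000O
r21=10101: OO00OO0000000000OO00OO
r22=10110: O0O0O0O000000000O0O0O0O
r23=10111: OOOOOOOO00000000OOOOOOOO
r24=11000: O0000000O0000000O0000000O
r25=11001: OO000000OO000000OO000000OO
r26=11010: O0O00000O0O00000O0O00000O0O
r27=11011: OOOO0000OOOO0000OOOO0000OOOO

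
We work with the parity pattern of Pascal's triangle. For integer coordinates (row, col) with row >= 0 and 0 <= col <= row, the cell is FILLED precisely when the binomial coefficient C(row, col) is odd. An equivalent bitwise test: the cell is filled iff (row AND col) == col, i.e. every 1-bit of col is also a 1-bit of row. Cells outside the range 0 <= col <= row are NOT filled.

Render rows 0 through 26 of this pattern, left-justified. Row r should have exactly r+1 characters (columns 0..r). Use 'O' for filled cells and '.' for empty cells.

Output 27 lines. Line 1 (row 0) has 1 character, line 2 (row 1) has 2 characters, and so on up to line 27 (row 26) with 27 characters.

r0=0: O
r1=1: OO
r2=10: O.O
r3=11: OOOO
r4=100: O...O
r5=101: OO..OO
r6=110: O.O.O.O
r7=111: OOOOOOOO
r8=1000: O.......O
r9=1001: OO......OO
r10=1010: O.O.....O.O
r11=1011: OOOO....OOOO
r12=1100: O...O...O...O
r13=1101: OO..OO..OO..OO
r14=1110: O.O.O.O.O.O.O.O
r15=1111: OOOOOOOOOOOOOOOO
r16=10000: O...............O
r17=10001: OO..............OO
r18=10010: O.O.............O.O
r19=10011: OOOO............OOOO
r20=10100: O...O...........O...O
r21=10101: OO..OO..........OO..OO
r22=10110: O.O.O.O.........O.O.O.O
r23=10111: OOOOOOOO........OOOOOOOO
r24=11000: O.......O.......O.......O
r25=11001: OO......OO......OO......OO
r26=11010: O.O.....O.O.....O.O.....O.O

Answer: O
OO
O.O
OOOO
O...O
OO..OO
O.O.O.O
OOOOOOOO
O.......O
OO......OO
O.O.....O.O
OOOO....OOOO
O...O...O...O
OO..OO..OO..OO
O.O.O.O.O.O.O.O
OOOOOOOOOOOOOOOO
O...............O
OO..............OO
O.O.............O.O
OOOO............OOOO
O...O...........O...O
OO..OO..........OO..OO
O.O.O.O.........O.O.O.O
OOOOOOOO........OOOOOOOO
O.......O.......O.......O
OO......OO......OO......OO
O.O.....O.O.....O.O.....O.O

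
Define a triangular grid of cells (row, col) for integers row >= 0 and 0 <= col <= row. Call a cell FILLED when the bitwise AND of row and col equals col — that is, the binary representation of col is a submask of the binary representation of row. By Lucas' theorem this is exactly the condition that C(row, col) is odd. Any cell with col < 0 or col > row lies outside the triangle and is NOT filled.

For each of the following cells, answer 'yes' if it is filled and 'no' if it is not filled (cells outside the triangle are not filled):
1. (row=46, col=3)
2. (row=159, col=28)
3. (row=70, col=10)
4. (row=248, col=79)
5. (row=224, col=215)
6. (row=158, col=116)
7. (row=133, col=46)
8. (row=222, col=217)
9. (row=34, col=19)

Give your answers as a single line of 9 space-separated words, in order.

(46,3): row=0b101110, col=0b11, row AND col = 0b10 = 2; 2 != 3 -> empty
(159,28): row=0b10011111, col=0b11100, row AND col = 0b11100 = 28; 28 == 28 -> filled
(70,10): row=0b1000110, col=0b1010, row AND col = 0b10 = 2; 2 != 10 -> empty
(248,79): row=0b11111000, col=0b1001111, row AND col = 0b1001000 = 72; 72 != 79 -> empty
(224,215): row=0b11100000, col=0b11010111, row AND col = 0b11000000 = 192; 192 != 215 -> empty
(158,116): row=0b10011110, col=0b1110100, row AND col = 0b10100 = 20; 20 != 116 -> empty
(133,46): row=0b10000101, col=0b101110, row AND col = 0b100 = 4; 4 != 46 -> empty
(222,217): row=0b11011110, col=0b11011001, row AND col = 0b11011000 = 216; 216 != 217 -> empty
(34,19): row=0b100010, col=0b10011, row AND col = 0b10 = 2; 2 != 19 -> empty

Answer: no yes no no no no no no no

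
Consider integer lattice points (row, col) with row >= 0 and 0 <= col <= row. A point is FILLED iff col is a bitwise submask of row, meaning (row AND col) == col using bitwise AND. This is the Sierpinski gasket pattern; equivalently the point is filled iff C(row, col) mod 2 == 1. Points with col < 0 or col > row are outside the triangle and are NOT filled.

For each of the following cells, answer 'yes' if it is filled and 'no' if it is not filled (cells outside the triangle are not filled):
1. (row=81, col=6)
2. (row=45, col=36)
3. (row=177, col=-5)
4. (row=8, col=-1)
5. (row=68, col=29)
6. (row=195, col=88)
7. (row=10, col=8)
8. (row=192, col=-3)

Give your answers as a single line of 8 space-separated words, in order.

Answer: no yes no no no no yes no

Derivation:
(81,6): row=0b1010001, col=0b110, row AND col = 0b0 = 0; 0 != 6 -> empty
(45,36): row=0b101101, col=0b100100, row AND col = 0b100100 = 36; 36 == 36 -> filled
(177,-5): col outside [0, 177] -> not filled
(8,-1): col outside [0, 8] -> not filled
(68,29): row=0b1000100, col=0b11101, row AND col = 0b100 = 4; 4 != 29 -> empty
(195,88): row=0b11000011, col=0b1011000, row AND col = 0b1000000 = 64; 64 != 88 -> empty
(10,8): row=0b1010, col=0b1000, row AND col = 0b1000 = 8; 8 == 8 -> filled
(192,-3): col outside [0, 192] -> not filled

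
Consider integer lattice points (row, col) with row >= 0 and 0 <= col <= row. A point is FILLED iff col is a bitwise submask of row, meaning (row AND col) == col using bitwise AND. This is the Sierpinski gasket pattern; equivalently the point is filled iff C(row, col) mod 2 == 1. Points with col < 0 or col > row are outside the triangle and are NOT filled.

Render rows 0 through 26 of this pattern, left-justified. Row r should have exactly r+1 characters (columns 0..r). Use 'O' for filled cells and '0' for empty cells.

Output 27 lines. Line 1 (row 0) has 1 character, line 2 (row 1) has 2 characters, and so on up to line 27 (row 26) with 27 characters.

Answer: O
OO
O0O
OOOO
O000O
OO00OO
O0O0O0O
OOOOOOOO
O0000000O
OO000000OO
O0O00000O0O
OOOO0000OOOO
O000O000O000O
OO00OO00OO00OO
O0O0O0O0O0O0O0O
OOOOOOOOOOOOOOOO
O000000000000000O
OO00000000000000OO
O0O0000000000000O0O
OOOO000000000000OOOO
O000O00000000000O000O
OO00OO0000000000OO00OO
O0O0O0O000000000O0O0O0O
OOOOOOOO00000000OOOOOOOO
O0000000O0000000O0000000O
OO000000OO000000OO000000OO
O0O00000O0O00000O0O00000O0O

Derivation:
r0=0: O
r1=1: OO
r2=10: O0O
r3=11: OOOO
r4=100: O000O
r5=101: OO00OO
r6=110: O0O0O0O
r7=111: OOOOOOOO
r8=1000: O0000000O
r9=1001: OO000000OO
r10=1010: O0O00000O0O
r11=1011: OOOO0000OOOO
r12=1100: O000O000O000O
r13=1101: OO00OO00OO00OO
r14=1110: O0O0O0O0O0O0O0O
r15=1111: OOOOOOOOOOOOOOOO
r16=10000: O000000000000000O
r17=10001: OO00000000000000OO
r18=10010: O0O0000000000000O0O
r19=10011: OOOO000000000000OOOO
r20=10100: O000O00000000000O000O
r21=10101: OO00OO0000000000OO00OO
r22=10110: O0O0O0O000000000O0O0O0O
r23=10111: OOOOOOOO00000000OOOOOOOO
r24=11000: O0000000O0000000O0000000O
r25=11001: OO000000OO000000OO000000OO
r26=11010: O0O00000O0O00000O0O00000O0O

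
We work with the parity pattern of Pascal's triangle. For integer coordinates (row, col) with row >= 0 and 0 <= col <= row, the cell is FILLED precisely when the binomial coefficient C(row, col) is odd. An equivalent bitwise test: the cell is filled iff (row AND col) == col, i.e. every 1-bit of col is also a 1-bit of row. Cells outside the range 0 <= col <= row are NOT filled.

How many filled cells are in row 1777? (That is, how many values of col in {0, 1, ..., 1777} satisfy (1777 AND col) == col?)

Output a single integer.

1777 in binary = 11011110001
popcount(1777) = number of 1-bits in 11011110001 = 7
A col c satisfies (1777 AND c) == c iff every set bit of c is also set in 1777; each of the 7 set bits of 1777 can independently be on or off in c.
count = 2^7 = 128

Answer: 128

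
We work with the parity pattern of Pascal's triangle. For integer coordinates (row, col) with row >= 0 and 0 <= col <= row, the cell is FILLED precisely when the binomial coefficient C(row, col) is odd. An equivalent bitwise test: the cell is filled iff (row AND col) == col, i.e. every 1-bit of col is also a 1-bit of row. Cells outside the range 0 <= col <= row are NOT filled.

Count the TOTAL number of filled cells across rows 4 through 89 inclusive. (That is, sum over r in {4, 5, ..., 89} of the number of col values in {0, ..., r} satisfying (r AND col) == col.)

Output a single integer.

r4=100 pc1: +2 =2
r5=101 pc2: +4 =6
r6=110 pc2: +4 =10
r7=111 pc3: +8 =18
r8=1000 pc1: +2 =20
r9=1001 pc2: +4 =24
r10=1010 pc2: +4 =28
r11=1011 pc3: +8 =36
r12=1100 pc2: +4 =40
r13=1101 pc3: +8 =48
r14=1110 pc3: +8 =56
r15=1111 pc4: +16 =72
r16=10000 pc1: +2 =74
r17=10001 pc2: +4 =78
r18=10010 pc2: +4 =82
r19=10011 pc3: +8 =90
r20=10100 pc2: +4 =94
r21=10101 pc3: +8 =102
r22=10110 pc3: +8 =110
r23=10111 pc4: +16 =126
r24=11000 pc2: +4 =130
r25=11001 pc3: +8 =138
r26=11010 pc3: +8 =146
r27=11011 pc4: +16 =162
r28=11100 pc3: +8 =170
r29=11101 pc4: +16 =186
r30=11110 pc4: +16 =202
r31=11111 pc5: +32 =234
r32=100000 pc1: +2 =236
r33=100001 pc2: +4 =240
r34=100010 pc2: +4 =244
r35=100011 pc3: +8 =252
r36=100100 pc2: +4 =256
r37=100101 pc3: +8 =264
r38=100110 pc3: +8 =272
r39=100111 pc4: +16 =288
r40=101000 pc2: +4 =292
r41=101001 pc3: +8 =300
r42=101010 pc3: +8 =308
r43=101011 pc4: +16 =324
r44=101100 pc3: +8 =332
r45=101101 pc4: +16 =348
r46=101110 pc4: +16 =364
r47=101111 pc5: +32 =396
r48=110000 pc2: +4 =400
r49=110001 pc3: +8 =408
r50=110010 pc3: +8 =416
r51=110011 pc4: +16 =432
r52=110100 pc3: +8 =440
r53=110101 pc4: +16 =456
r54=110110 pc4: +16 =472
r55=110111 pc5: +32 =504
r56=111000 pc3: +8 =512
r57=111001 pc4: +16 =528
r58=111010 pc4: +16 =544
r59=111011 pc5: +32 =576
r60=111100 pc4: +16 =592
r61=111101 pc5: +32 =624
r62=111110 pc5: +32 =656
r63=111111 pc6: +64 =720
r64=1000000 pc1: +2 =722
r65=1000001 pc2: +4 =726
r66=1000010 pc2: +4 =730
r67=1000011 pc3: +8 =738
r68=1000100 pc2: +4 =742
r69=1000101 pc3: +8 =750
r70=1000110 pc3: +8 =758
r71=1000111 pc4: +16 =774
r72=1001000 pc2: +4 =778
r73=1001001 pc3: +8 =786
r74=1001010 pc3: +8 =794
r75=1001011 pc4: +16 =810
r76=1001100 pc3: +8 =818
r77=1001101 pc4: +16 =834
r78=1001110 pc4: +16 =850
r79=1001111 pc5: +32 =882
r80=1010000 pc2: +4 =886
r81=1010001 pc3: +8 =894
r82=1010010 pc3: +8 =902
r83=1010011 pc4: +16 =918
r84=1010100 pc3: +8 =926
r85=1010101 pc4: +16 =942
r86=1010110 pc4: +16 =958
r87=1010111 pc5: +32 =990
r88=1011000 pc3: +8 =998
r89=1011001 pc4: +16 =1014

Answer: 1014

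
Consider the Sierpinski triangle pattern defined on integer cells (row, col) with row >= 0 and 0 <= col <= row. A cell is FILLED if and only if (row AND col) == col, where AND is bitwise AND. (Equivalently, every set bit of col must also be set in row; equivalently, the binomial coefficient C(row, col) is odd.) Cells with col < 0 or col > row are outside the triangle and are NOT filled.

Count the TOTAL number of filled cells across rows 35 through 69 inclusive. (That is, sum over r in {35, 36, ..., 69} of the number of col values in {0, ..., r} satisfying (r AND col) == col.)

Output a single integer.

Answer: 506

Derivation:
r35=100011 pc3: +8 =8
r36=100100 pc2: +4 =12
r37=100101 pc3: +8 =20
r38=100110 pc3: +8 =28
r39=100111 pc4: +16 =44
r40=101000 pc2: +4 =48
r41=101001 pc3: +8 =56
r42=101010 pc3: +8 =64
r43=101011 pc4: +16 =80
r44=101100 pc3: +8 =88
r45=101101 pc4: +16 =104
r46=101110 pc4: +16 =120
r47=101111 pc5: +32 =152
r48=110000 pc2: +4 =156
r49=110001 pc3: +8 =164
r50=110010 pc3: +8 =172
r51=110011 pc4: +16 =188
r52=110100 pc3: +8 =196
r53=110101 pc4: +16 =212
r54=110110 pc4: +16 =228
r55=110111 pc5: +32 =260
r56=111000 pc3: +8 =268
r57=111001 pc4: +16 =284
r58=111010 pc4: +16 =300
r59=111011 pc5: +32 =332
r60=111100 pc4: +16 =348
r61=111101 pc5: +32 =380
r62=111110 pc5: +32 =412
r63=111111 pc6: +64 =476
r64=1000000 pc1: +2 =478
r65=1000001 pc2: +4 =482
r66=1000010 pc2: +4 =486
r67=1000011 pc3: +8 =494
r68=1000100 pc2: +4 =498
r69=1000101 pc3: +8 =506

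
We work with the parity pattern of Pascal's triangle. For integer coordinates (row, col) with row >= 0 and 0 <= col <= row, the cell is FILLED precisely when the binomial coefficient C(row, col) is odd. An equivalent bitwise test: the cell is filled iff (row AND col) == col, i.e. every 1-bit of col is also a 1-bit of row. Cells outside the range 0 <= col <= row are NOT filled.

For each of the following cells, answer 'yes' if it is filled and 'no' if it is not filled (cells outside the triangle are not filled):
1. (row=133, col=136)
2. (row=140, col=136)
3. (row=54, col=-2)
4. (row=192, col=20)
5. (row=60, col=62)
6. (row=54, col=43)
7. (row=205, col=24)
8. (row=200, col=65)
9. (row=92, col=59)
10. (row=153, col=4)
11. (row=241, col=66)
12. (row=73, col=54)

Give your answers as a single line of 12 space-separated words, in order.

(133,136): col outside [0, 133] -> not filled
(140,136): row=0b10001100, col=0b10001000, row AND col = 0b10001000 = 136; 136 == 136 -> filled
(54,-2): col outside [0, 54] -> not filled
(192,20): row=0b11000000, col=0b10100, row AND col = 0b0 = 0; 0 != 20 -> empty
(60,62): col outside [0, 60] -> not filled
(54,43): row=0b110110, col=0b101011, row AND col = 0b100010 = 34; 34 != 43 -> empty
(205,24): row=0b11001101, col=0b11000, row AND col = 0b1000 = 8; 8 != 24 -> empty
(200,65): row=0b11001000, col=0b1000001, row AND col = 0b1000000 = 64; 64 != 65 -> empty
(92,59): row=0b1011100, col=0b111011, row AND col = 0b11000 = 24; 24 != 59 -> empty
(153,4): row=0b10011001, col=0b100, row AND col = 0b0 = 0; 0 != 4 -> empty
(241,66): row=0b11110001, col=0b1000010, row AND col = 0b1000000 = 64; 64 != 66 -> empty
(73,54): row=0b1001001, col=0b110110, row AND col = 0b0 = 0; 0 != 54 -> empty

Answer: no yes no no no no no no no no no no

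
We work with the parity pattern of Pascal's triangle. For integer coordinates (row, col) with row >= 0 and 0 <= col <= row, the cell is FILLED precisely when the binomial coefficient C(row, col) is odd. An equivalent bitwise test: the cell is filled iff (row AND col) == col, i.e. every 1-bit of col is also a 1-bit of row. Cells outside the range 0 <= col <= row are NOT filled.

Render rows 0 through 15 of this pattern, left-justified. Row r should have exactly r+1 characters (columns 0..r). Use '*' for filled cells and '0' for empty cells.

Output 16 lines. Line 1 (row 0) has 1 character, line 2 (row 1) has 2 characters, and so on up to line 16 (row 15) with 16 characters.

Answer: *
**
*0*
****
*000*
**00**
*0*0*0*
********
*0000000*
**000000**
*0*00000*0*
****0000****
*000*000*000*
**00**00**00**
*0*0*0*0*0*0*0*
****************

Derivation:
r0=0: *
r1=1: **
r2=10: *0*
r3=11: ****
r4=100: *000*
r5=101: **00**
r6=110: *0*0*0*
r7=111: ********
r8=1000: *0000000*
r9=1001: **000000**
r10=1010: *0*00000*0*
r11=1011: ****0000****
r12=1100: *000*000*000*
r13=1101: **00**00**00**
r14=1110: *0*0*0*0*0*0*0*
r15=1111: ****************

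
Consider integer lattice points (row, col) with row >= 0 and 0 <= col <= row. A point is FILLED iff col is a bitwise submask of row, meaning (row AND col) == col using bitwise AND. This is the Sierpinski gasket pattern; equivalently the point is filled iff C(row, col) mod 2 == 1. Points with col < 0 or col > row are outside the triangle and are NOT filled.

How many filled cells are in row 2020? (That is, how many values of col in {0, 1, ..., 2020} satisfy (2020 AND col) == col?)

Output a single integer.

Answer: 128

Derivation:
2020 in binary = 11111100100
popcount(2020) = number of 1-bits in 11111100100 = 7
A col c satisfies (2020 AND c) == c iff every set bit of c is also set in 2020; each of the 7 set bits of 2020 can independently be on or off in c.
count = 2^7 = 128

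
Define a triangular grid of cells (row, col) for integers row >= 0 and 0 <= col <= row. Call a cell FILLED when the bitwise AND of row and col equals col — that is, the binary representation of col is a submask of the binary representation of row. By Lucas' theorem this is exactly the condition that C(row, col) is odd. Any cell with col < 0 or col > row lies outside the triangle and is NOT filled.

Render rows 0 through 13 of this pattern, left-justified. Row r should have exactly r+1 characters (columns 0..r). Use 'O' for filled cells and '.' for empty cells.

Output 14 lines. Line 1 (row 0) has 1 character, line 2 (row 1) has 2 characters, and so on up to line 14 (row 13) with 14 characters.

r0=0: O
r1=1: OO
r2=10: O.O
r3=11: OOOO
r4=100: O...O
r5=101: OO..OO
r6=110: O.O.O.O
r7=111: OOOOOOOO
r8=1000: O.......O
r9=1001: OO......OO
r10=1010: O.O.....O.O
r11=1011: OOOO....OOOO
r12=1100: O...O...O...O
r13=1101: OO..OO..OO..OO

Answer: O
OO
O.O
OOOO
O...O
OO..OO
O.O.O.O
OOOOOOOO
O.......O
OO......OO
O.O.....O.O
OOOO....OOOO
O...O...O...O
OO..OO..OO..OO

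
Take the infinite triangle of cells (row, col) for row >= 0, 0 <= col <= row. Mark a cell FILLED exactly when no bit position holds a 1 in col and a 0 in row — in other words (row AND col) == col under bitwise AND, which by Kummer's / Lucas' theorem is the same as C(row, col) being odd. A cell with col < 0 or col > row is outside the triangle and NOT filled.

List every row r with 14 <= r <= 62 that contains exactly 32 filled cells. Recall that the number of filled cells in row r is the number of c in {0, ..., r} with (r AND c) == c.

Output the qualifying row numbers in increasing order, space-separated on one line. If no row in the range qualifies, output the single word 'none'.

Answer: 31 47 55 59 61 62

Derivation:
Row r has 2^popcount(r) filled cells, so we need popcount(r) = log2(32) = 5.
Scan r = 14..62 and keep those with exactly 5 one-bits:
r=14=1110 popcount=3 -> skip
r=15=1111 popcount=4 -> skip
r=16=10000 popcount=1 -> skip
r=17=10001 popcount=2 -> skip
r=18=10010 popcount=2 -> skip
r=19=10011 popcount=3 -> skip
r=20=10100 popcount=2 -> skip
r=21=10101 popcount=3 -> skip
r=22=10110 popcount=3 -> skip
r=23=10111 popcount=4 -> skip
r=24=11000 popcount=2 -> skip
r=25=11001 popcount=3 -> skip
r=26=11010 popcount=3 -> skip
r=27=11011 popcount=4 -> skip
r=28=11100 popcount=3 -> skip
r=29=11101 popcount=4 -> skip
r=30=11110 popcount=4 -> skip
r=31=11111 popcount=5 -> KEEP
r=32=100000 popcount=1 -> skip
r=33=100001 popcount=2 -> skip
r=34=100010 popcount=2 -> skip
r=35=100011 popcount=3 -> skip
r=36=100100 popcount=2 -> skip
r=37=100101 popcount=3 -> skip
r=38=100110 popcount=3 -> skip
r=39=100111 popcount=4 -> skip
r=40=101000 popcount=2 -> skip
r=41=101001 popcount=3 -> skip
r=42=101010 popcount=3 -> skip
r=43=101011 popcount=4 -> skip
r=44=101100 popcount=3 -> skip
r=45=101101 popcount=4 -> skip
r=46=101110 popcount=4 -> skip
r=47=101111 popcount=5 -> KEEP
r=48=110000 popcount=2 -> skip
r=49=110001 popcount=3 -> skip
r=50=110010 popcount=3 -> skip
r=51=110011 popcount=4 -> skip
r=52=110100 popcount=3 -> skip
r=53=110101 popcount=4 -> skip
r=54=110110 popcount=4 -> skip
r=55=110111 popcount=5 -> KEEP
r=56=111000 popcount=3 -> skip
r=57=111001 popcount=4 -> skip
r=58=111010 popcount=4 -> skip
r=59=111011 popcount=5 -> KEEP
r=60=111100 popcount=4 -> skip
r=61=111101 popcount=5 -> KEEP
r=62=111110 popcount=5 -> KEEP
Kept rows: 31 47 55 59 61 62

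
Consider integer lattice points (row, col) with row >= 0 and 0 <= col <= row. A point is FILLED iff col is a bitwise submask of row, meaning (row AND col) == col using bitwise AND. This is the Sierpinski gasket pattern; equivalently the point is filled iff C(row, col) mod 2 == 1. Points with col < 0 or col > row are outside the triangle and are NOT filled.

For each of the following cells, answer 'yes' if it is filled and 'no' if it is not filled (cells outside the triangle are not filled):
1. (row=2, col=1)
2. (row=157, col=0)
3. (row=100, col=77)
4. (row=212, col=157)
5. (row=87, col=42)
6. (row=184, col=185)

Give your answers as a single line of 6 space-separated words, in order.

(2,1): row=0b10, col=0b1, row AND col = 0b0 = 0; 0 != 1 -> empty
(157,0): row=0b10011101, col=0b0, row AND col = 0b0 = 0; 0 == 0 -> filled
(100,77): row=0b1100100, col=0b1001101, row AND col = 0b1000100 = 68; 68 != 77 -> empty
(212,157): row=0b11010100, col=0b10011101, row AND col = 0b10010100 = 148; 148 != 157 -> empty
(87,42): row=0b1010111, col=0b101010, row AND col = 0b10 = 2; 2 != 42 -> empty
(184,185): col outside [0, 184] -> not filled

Answer: no yes no no no no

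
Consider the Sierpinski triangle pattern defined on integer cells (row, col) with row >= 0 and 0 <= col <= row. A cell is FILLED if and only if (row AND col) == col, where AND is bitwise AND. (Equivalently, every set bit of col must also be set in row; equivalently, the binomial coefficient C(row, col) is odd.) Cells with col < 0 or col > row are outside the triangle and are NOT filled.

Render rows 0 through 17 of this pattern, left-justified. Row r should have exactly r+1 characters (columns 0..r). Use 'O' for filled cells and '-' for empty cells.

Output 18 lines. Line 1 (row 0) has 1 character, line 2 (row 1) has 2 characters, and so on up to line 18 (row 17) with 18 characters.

Answer: O
OO
O-O
OOOO
O---O
OO--OO
O-O-O-O
OOOOOOOO
O-------O
OO------OO
O-O-----O-O
OOOO----OOOO
O---O---O---O
OO--OO--OO--OO
O-O-O-O-O-O-O-O
OOOOOOOOOOOOOOOO
O---------------O
OO--------------OO

Derivation:
r0=0: O
r1=1: OO
r2=10: O-O
r3=11: OOOO
r4=100: O---O
r5=101: OO--OO
r6=110: O-O-O-O
r7=111: OOOOOOOO
r8=1000: O-------O
r9=1001: OO------OO
r10=1010: O-O-----O-O
r11=1011: OOOO----OOOO
r12=1100: O---O---O---O
r13=1101: OO--OO--OO--OO
r14=1110: O-O-O-O-O-O-O-O
r15=1111: OOOOOOOOOOOOOOOO
r16=10000: O---------------O
r17=10001: OO--------------OO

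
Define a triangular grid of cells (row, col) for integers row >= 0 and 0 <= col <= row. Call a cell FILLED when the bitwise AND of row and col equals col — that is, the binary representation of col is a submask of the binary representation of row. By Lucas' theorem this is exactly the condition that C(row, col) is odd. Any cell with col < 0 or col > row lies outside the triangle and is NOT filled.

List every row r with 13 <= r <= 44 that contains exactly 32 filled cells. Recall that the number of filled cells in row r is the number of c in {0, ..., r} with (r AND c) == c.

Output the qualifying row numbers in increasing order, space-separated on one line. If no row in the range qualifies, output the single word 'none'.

Answer: 31

Derivation:
Row r has 2^popcount(r) filled cells, so we need popcount(r) = log2(32) = 5.
Scan r = 13..44 and keep those with exactly 5 one-bits:
r=13=1101 popcount=3 -> skip
r=14=1110 popcount=3 -> skip
r=15=1111 popcount=4 -> skip
r=16=10000 popcount=1 -> skip
r=17=10001 popcount=2 -> skip
r=18=10010 popcount=2 -> skip
r=19=10011 popcount=3 -> skip
r=20=10100 popcount=2 -> skip
r=21=10101 popcount=3 -> skip
r=22=10110 popcount=3 -> skip
r=23=10111 popcount=4 -> skip
r=24=11000 popcount=2 -> skip
r=25=11001 popcount=3 -> skip
r=26=11010 popcount=3 -> skip
r=27=11011 popcount=4 -> skip
r=28=11100 popcount=3 -> skip
r=29=11101 popcount=4 -> skip
r=30=11110 popcount=4 -> skip
r=31=11111 popcount=5 -> KEEP
r=32=100000 popcount=1 -> skip
r=33=100001 popcount=2 -> skip
r=34=100010 popcount=2 -> skip
r=35=100011 popcount=3 -> skip
r=36=100100 popcount=2 -> skip
r=37=100101 popcount=3 -> skip
r=38=100110 popcount=3 -> skip
r=39=100111 popcount=4 -> skip
r=40=101000 popcount=2 -> skip
r=41=101001 popcount=3 -> skip
r=42=101010 popcount=3 -> skip
r=43=101011 popcount=4 -> skip
r=44=101100 popcount=3 -> skip
Kept rows: 31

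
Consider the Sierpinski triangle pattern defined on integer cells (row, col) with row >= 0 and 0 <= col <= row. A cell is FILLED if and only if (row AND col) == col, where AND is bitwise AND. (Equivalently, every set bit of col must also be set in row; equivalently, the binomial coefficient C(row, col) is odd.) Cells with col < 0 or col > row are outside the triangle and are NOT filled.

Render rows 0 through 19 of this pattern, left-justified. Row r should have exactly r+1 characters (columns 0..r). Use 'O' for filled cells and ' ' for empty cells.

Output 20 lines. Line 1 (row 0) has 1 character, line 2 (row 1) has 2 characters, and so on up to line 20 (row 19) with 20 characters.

r0=0: O
r1=1: OO
r2=10: O O
r3=11: OOOO
r4=100: O   O
r5=101: OO  OO
r6=110: O O O O
r7=111: OOOOOOOO
r8=1000: O       O
r9=1001: OO      OO
r10=1010: O O     O O
r11=1011: OOOO    OOOO
r12=1100: O   O   O   O
r13=1101: OO  OO  OO  OO
r14=1110: O O O O O O O O
r15=1111: OOOOOOOOOOOOOOOO
r16=10000: O               O
r17=10001: OO              OO
r18=10010: O O             O O
r19=10011: OOOO            OOOO

Answer: O
OO
O O
OOOO
O   O
OO  OO
O O O O
OOOOOOOO
O       O
OO      OO
O O     O O
OOOO    OOOO
O   O   O   O
OO  OO  OO  OO
O O O O O O O O
OOOOOOOOOOOOOOOO
O               O
OO              OO
O O             O O
OOOO            OOOO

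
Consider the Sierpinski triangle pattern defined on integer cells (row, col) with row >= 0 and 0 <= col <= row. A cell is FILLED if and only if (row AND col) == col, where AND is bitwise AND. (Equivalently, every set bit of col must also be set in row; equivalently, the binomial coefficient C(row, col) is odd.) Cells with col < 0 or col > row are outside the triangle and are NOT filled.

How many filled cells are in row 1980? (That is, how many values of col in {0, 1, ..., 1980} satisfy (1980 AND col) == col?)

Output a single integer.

1980 in binary = 11110111100
popcount(1980) = number of 1-bits in 11110111100 = 8
A col c satisfies (1980 AND c) == c iff every set bit of c is also set in 1980; each of the 8 set bits of 1980 can independently be on or off in c.
count = 2^8 = 256

Answer: 256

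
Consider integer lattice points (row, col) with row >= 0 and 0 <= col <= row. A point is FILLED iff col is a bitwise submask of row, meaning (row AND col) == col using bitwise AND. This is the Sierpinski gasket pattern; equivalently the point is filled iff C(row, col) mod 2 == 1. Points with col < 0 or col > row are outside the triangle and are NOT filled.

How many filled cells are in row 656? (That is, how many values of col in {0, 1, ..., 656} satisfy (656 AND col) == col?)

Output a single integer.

656 in binary = 1010010000
popcount(656) = number of 1-bits in 1010010000 = 3
A col c satisfies (656 AND c) == c iff every set bit of c is also set in 656; each of the 3 set bits of 656 can independently be on or off in c.
count = 2^3 = 8

Answer: 8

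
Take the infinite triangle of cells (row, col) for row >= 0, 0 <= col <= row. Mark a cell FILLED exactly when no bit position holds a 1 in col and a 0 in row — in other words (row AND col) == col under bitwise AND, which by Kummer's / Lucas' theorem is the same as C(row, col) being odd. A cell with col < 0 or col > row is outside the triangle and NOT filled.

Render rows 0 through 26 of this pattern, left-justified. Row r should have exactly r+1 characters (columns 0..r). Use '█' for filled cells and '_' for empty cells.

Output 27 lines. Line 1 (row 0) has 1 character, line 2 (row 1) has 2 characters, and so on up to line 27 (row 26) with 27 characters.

Answer: █
██
█_█
████
█___█
██__██
█_█_█_█
████████
█_______█
██______██
█_█_____█_█
████____████
█___█___█___█
██__██__██__██
█_█_█_█_█_█_█_█
████████████████
█_______________█
██______________██
█_█_____________█_█
████____________████
█___█___________█___█
██__██__________██__██
█_█_█_█_________█_█_█_█
████████________████████
█_______█_______█_______█
██______██______██______██
█_█_____█_█_____█_█_____█_█

Derivation:
r0=0: █
r1=1: ██
r2=10: █_█
r3=11: ████
r4=100: █___█
r5=101: ██__██
r6=110: █_█_█_█
r7=111: ████████
r8=1000: █_______█
r9=1001: ██______██
r10=1010: █_█_____█_█
r11=1011: ████____████
r12=1100: █___█___█___█
r13=1101: ██__██__██__██
r14=1110: █_█_█_█_█_█_█_█
r15=1111: ████████████████
r16=10000: █_______________█
r17=10001: ██______________██
r18=10010: █_█_____________█_█
r19=10011: ████____________████
r20=10100: █___█___________█___█
r21=10101: ██__██__________██__██
r22=10110: █_█_█_█_________█_█_█_█
r23=10111: ████████________████████
r24=11000: █_______█_______█_______█
r25=11001: ██______██______██______██
r26=11010: █_█_____█_█_____█_█_____█_█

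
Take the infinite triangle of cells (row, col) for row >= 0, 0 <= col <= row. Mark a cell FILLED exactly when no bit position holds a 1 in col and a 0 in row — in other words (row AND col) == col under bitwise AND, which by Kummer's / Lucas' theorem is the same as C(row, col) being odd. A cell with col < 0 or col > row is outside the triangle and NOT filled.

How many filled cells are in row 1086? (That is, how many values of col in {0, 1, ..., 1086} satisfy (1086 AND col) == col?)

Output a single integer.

1086 in binary = 10000111110
popcount(1086) = number of 1-bits in 10000111110 = 6
A col c satisfies (1086 AND c) == c iff every set bit of c is also set in 1086; each of the 6 set bits of 1086 can independently be on or off in c.
count = 2^6 = 64

Answer: 64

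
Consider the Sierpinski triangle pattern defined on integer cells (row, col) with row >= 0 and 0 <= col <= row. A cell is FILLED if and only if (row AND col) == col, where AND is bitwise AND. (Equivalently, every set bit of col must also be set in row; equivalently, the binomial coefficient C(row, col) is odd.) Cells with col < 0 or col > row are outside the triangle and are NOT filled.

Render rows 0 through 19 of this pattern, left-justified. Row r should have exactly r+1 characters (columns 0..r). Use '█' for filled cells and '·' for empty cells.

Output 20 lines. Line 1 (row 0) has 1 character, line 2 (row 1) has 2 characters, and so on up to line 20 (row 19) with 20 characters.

r0=0: █
r1=1: ██
r2=10: █·█
r3=11: ████
r4=100: █···█
r5=101: ██··██
r6=110: █·█·█·█
r7=111: ████████
r8=1000: █·······█
r9=1001: ██······██
r10=1010: █·█·····█·█
r11=1011: ████····████
r12=1100: █···█···█···█
r13=1101: ██··██··██··██
r14=1110: █·█·█·█·█·█·█·█
r15=1111: ████████████████
r16=10000: █···············█
r17=10001: ██··············██
r18=10010: █·█·············█·█
r19=10011: ████············████

Answer: █
██
█·█
████
█···█
██··██
█·█·█·█
████████
█·······█
██······██
█·█·····█·█
████····████
█···█···█···█
██··██··██··██
█·█·█·█·█·█·█·█
████████████████
█···············█
██··············██
█·█·············█·█
████············████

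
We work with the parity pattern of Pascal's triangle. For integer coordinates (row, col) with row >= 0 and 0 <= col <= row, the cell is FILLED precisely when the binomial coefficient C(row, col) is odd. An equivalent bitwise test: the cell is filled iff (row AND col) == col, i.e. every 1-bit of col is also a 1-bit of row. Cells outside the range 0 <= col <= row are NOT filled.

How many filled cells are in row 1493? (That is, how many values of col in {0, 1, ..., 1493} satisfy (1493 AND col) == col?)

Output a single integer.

1493 in binary = 10111010101
popcount(1493) = number of 1-bits in 10111010101 = 7
A col c satisfies (1493 AND c) == c iff every set bit of c is also set in 1493; each of the 7 set bits of 1493 can independently be on or off in c.
count = 2^7 = 128

Answer: 128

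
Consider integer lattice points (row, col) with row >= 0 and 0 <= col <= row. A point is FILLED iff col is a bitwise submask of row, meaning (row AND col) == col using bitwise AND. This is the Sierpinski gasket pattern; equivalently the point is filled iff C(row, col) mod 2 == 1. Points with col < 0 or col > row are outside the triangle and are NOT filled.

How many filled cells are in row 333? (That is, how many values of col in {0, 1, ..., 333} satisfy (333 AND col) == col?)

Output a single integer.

Answer: 32

Derivation:
333 in binary = 101001101
popcount(333) = number of 1-bits in 101001101 = 5
A col c satisfies (333 AND c) == c iff every set bit of c is also set in 333; each of the 5 set bits of 333 can independently be on or off in c.
count = 2^5 = 32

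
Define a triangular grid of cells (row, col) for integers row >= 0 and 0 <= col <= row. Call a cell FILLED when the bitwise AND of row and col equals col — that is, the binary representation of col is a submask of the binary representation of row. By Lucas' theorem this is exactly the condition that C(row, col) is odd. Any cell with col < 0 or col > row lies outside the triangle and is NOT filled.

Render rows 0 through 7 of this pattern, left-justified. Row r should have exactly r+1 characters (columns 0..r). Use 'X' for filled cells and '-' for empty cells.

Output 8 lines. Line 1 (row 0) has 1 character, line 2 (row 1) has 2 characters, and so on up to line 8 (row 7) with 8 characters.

Answer: X
XX
X-X
XXXX
X---X
XX--XX
X-X-X-X
XXXXXXXX

Derivation:
r0=0: X
r1=1: XX
r2=10: X-X
r3=11: XXXX
r4=100: X---X
r5=101: XX--XX
r6=110: X-X-X-X
r7=111: XXXXXXXX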